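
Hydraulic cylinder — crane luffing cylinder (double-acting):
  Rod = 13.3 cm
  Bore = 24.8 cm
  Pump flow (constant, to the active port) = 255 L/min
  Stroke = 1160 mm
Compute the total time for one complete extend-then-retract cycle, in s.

Cap-side area A_cap = π/4 × (24.8 cm)² = 483.1 cm^2
Rod-side annular area A_ann = π/4 × (24.8² − 13.3²) = 344.1 cm^2
t_ext = A_cap·L/Q = 13.18 s
t_ret = A_ann·L/Q = 9.393 s
t_cycle = t_ext + t_ret

t ≈ 22.6 s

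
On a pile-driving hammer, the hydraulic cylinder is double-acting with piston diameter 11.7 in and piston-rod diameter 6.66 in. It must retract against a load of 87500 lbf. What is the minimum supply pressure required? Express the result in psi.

P ≈ 1200 psi

Rod-side annular area A_ann = π/4 × (11.7² − 6.66²) = 72.68 in^2
Retraction: pressure acts on the annular area.
P = F / A = 87500 lbf / A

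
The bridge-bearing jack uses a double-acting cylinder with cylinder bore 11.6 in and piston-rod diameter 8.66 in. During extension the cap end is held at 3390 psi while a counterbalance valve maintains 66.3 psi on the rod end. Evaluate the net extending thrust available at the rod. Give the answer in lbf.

F ≈ 3.55e5 lbf

Cap-side area A_cap = π/4 × (11.6 in)² = 105.7 in^2
Rod-side annular area A_ann = π/4 × (11.6² − 8.66²) = 46.78 in^2
Net thrust = P_cap·A_cap − P_rod·A_ann = 3.583e5 lbf − 3102 lbf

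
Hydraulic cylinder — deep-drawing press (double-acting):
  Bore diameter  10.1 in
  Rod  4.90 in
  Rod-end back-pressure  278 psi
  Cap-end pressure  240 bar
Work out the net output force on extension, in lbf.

F ≈ 2.62e5 lbf

Cap-side area A_cap = π/4 × (10.1 in)² = 80.12 in^2
Rod-side annular area A_ann = π/4 × (10.1² − 4.90²) = 61.26 in^2
Net thrust = P_cap·A_cap − P_rod·A_ann = 2.789e5 lbf − 17030 lbf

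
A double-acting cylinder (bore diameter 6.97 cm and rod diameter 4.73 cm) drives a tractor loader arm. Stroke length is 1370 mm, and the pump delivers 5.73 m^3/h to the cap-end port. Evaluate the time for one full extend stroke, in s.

Cap-side area A_cap = π/4 × (6.97 cm)² = 38.16 cm^2
Swept volume V = A × L; t = V / Q = A·L / Q

t ≈ 3.28 s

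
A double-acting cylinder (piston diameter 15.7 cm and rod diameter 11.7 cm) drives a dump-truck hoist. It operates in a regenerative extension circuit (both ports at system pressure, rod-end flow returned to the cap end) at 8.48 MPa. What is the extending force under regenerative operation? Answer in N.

F ≈ 91200 N

With equal pressure on both faces, forces on the annular region cancel; the net push is pressure × rod cross-section.
Rod cross-section A_rod = π/4 × (11.7 cm)² = 107.5 cm^2
F = P × A_rod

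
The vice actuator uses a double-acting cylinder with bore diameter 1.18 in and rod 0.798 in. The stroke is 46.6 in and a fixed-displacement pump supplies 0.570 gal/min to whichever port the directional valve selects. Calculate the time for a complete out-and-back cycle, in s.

t ≈ 35.8 s

Cap-side area A_cap = π/4 × (1.18 in)² = 1.094 in^2
Rod-side annular area A_ann = π/4 × (1.18² − 0.798²) = 0.5934 in^2
t_ext = A_cap·L/Q = 23.22 s
t_ret = A_ann·L/Q = 12.60 s
t_cycle = t_ext + t_ret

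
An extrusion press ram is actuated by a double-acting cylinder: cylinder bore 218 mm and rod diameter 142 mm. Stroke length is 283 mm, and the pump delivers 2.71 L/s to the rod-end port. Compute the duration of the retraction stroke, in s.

Rod-side annular area A_ann = π/4 × (218² − 142²) = 21490 mm^2
Swept volume V = A × L; t = V / Q = A·L / Q

t ≈ 2.24 s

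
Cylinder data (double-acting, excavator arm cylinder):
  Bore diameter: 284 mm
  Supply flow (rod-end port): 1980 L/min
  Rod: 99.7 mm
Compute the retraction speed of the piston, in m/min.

v ≈ 35.6 m/min

Rod-side annular area A_ann = π/4 × (284² − 99.7²) = 55540 mm^2
Flow into the rod-end port fills the annular volume.
v = Q / A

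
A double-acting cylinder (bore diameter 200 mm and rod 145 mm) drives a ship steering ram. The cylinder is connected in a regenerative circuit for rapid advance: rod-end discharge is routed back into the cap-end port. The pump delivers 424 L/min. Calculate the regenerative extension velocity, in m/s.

In regeneration the rod-end outflow joins the pump flow into the cap end, so the net volume the pump must supply per unit advance equals the rod cross-section area.
Rod cross-section A_rod = π/4 × (145 mm)² = 16510 mm^2
v = Q_pump / A_rod

v ≈ 0.428 m/s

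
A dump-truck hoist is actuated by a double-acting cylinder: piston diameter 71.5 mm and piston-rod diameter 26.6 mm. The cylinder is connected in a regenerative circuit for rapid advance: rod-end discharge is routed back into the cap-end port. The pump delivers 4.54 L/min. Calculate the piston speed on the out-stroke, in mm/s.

In regeneration the rod-end outflow joins the pump flow into the cap end, so the net volume the pump must supply per unit advance equals the rod cross-section area.
Rod cross-section A_rod = π/4 × (26.6 mm)² = 555.7 mm^2
v = Q_pump / A_rod

v ≈ 136 mm/s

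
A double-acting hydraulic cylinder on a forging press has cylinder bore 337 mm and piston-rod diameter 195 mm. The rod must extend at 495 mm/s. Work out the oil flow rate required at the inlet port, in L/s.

Cap-side area A_cap = π/4 × (337 mm)² = 89200 mm^2
Q = A × v

Q ≈ 44.2 L/s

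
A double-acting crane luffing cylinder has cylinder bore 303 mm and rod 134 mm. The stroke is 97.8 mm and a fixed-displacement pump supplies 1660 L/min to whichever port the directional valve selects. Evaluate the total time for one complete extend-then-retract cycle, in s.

t ≈ 0.460 s

Cap-side area A_cap = π/4 × (303 mm)² = 72110 mm^2
Rod-side annular area A_ann = π/4 × (303² − 134²) = 58000 mm^2
t_ext = A_cap·L/Q = 0.2549 s
t_ret = A_ann·L/Q = 0.2050 s
t_cycle = t_ext + t_ret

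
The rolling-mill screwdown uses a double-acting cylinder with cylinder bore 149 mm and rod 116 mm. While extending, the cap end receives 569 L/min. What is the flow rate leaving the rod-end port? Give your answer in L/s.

Q_out ≈ 3.74 L/s

Cap-side area A_cap = π/4 × (149 mm)² = 17440 mm^2
Rod-side annular area A_ann = π/4 × (149² − 116²) = 6868 mm^2
Piston speed v = Q_in/A_cap; rod-end outflow Q_out = v × A_ann = Q_in × A_ann/A_cap.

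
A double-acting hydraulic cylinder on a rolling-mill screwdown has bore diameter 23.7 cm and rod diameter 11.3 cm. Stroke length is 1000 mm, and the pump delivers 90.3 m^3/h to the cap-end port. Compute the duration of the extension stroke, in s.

Cap-side area A_cap = π/4 × (23.7 cm)² = 441.2 cm^2
Swept volume V = A × L; t = V / Q = A·L / Q

t ≈ 1.76 s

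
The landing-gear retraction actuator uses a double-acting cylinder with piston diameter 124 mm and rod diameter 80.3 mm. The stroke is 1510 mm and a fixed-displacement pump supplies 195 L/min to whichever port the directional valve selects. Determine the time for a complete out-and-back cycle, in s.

t ≈ 8.87 s

Cap-side area A_cap = π/4 × (124 mm)² = 12080 mm^2
Rod-side annular area A_ann = π/4 × (124² − 80.3²) = 7012 mm^2
t_ext = A_cap·L/Q = 5.611 s
t_ret = A_ann·L/Q = 3.258 s
t_cycle = t_ext + t_ret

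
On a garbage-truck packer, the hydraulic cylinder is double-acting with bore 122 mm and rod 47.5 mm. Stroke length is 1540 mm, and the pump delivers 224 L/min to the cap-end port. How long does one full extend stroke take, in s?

Cap-side area A_cap = π/4 × (122 mm)² = 11690 mm^2
Swept volume V = A × L; t = V / Q = A·L / Q

t ≈ 4.82 s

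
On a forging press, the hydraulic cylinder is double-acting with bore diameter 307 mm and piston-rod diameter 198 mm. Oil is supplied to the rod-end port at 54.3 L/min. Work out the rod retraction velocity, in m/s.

Rod-side annular area A_ann = π/4 × (307² − 198²) = 43230 mm^2
Flow into the rod-end port fills the annular volume.
v = Q / A

v ≈ 0.0209 m/s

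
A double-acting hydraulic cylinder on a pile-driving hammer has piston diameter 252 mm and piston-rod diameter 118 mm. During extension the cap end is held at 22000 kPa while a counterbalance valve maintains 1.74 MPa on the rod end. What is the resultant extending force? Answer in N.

F ≈ 1.03e6 N

Cap-side area A_cap = π/4 × (252 mm)² = 49880 mm^2
Rod-side annular area A_ann = π/4 × (252² − 118²) = 38940 mm^2
Net thrust = P_cap·A_cap − P_rod·A_ann = 1.097e6 N − 67760 N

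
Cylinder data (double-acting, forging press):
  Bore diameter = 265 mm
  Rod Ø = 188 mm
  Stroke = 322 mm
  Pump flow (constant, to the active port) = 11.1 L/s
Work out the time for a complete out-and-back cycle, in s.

t ≈ 2.39 s

Cap-side area A_cap = π/4 × (265 mm)² = 55150 mm^2
Rod-side annular area A_ann = π/4 × (265² − 188²) = 27400 mm^2
t_ext = A_cap·L/Q = 1.600 s
t_ret = A_ann·L/Q = 0.7947 s
t_cycle = t_ext + t_ret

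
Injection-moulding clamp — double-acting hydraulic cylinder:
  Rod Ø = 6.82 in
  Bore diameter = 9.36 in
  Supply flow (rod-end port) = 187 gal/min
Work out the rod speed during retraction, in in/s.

v ≈ 22.3 in/s

Rod-side annular area A_ann = π/4 × (9.36² − 6.82²) = 32.28 in^2
Flow into the rod-end port fills the annular volume.
v = Q / A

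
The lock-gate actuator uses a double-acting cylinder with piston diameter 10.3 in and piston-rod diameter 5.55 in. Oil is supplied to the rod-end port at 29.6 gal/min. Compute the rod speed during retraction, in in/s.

v ≈ 1.93 in/s

Rod-side annular area A_ann = π/4 × (10.3² − 5.55²) = 59.13 in^2
Flow into the rod-end port fills the annular volume.
v = Q / A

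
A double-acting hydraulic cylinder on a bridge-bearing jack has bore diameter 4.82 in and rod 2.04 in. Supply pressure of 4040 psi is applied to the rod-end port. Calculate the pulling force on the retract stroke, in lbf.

F ≈ 60500 lbf

Rod-side annular area A_ann = π/4 × (4.82² − 2.04²) = 14.98 in^2
On retraction the pressure acts on the annular area (bore minus rod).
F = P × A_ann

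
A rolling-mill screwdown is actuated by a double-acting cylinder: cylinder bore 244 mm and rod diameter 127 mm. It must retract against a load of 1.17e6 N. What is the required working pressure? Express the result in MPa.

P ≈ 34.3 MPa

Rod-side annular area A_ann = π/4 × (244² − 127²) = 34090 mm^2
Retraction: pressure acts on the annular area.
P = F / A = 1.17e6 N / A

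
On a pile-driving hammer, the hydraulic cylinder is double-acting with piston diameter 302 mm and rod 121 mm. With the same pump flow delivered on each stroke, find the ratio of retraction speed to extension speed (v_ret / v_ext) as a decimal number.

Cap-side area A_cap = π/4 × (302 mm)² = 71630 mm^2
Rod-side annular area A_ann = π/4 × (302² − 121²) = 60130 mm^2
For equal Q, v ∝ 1/A, so v_ret/v_ext = A_cap/A_ann.

v_ret/v_ext ≈ 1.19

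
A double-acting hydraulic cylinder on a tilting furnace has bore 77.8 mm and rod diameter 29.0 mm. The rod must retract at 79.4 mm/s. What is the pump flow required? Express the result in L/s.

Q ≈ 0.325 L/s

Rod-side annular area A_ann = π/4 × (77.8² − 29.0²) = 4093 mm^2
Q = A × v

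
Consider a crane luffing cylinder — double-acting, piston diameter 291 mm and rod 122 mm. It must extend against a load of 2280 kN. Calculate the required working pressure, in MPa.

P ≈ 34.3 MPa

Cap-side area A_cap = π/4 × (291 mm)² = 66510 mm^2
P = F / A = 2280 kN / A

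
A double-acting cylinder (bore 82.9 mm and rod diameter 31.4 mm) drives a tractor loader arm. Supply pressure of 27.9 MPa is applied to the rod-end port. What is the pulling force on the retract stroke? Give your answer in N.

Rod-side annular area A_ann = π/4 × (82.9² − 31.4²) = 4623 mm^2
On retraction the pressure acts on the annular area (bore minus rod).
F = P × A_ann

F ≈ 1.29e5 N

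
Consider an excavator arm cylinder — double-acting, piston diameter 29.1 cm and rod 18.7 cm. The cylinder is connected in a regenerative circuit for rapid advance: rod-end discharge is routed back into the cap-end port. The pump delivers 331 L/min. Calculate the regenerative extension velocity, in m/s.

In regeneration the rod-end outflow joins the pump flow into the cap end, so the net volume the pump must supply per unit advance equals the rod cross-section area.
Rod cross-section A_rod = π/4 × (18.7 cm)² = 274.6 cm^2
v = Q_pump / A_rod

v ≈ 0.201 m/s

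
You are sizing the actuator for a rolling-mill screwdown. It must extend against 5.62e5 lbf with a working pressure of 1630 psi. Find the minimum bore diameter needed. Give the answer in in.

D ≈ 21.0 in

Extension force acts on the full piston face: F = P × (π/4)D².
D = √(4F / (πP)) = √(4 × 5.62e5 lbf / (π × 1630 psi))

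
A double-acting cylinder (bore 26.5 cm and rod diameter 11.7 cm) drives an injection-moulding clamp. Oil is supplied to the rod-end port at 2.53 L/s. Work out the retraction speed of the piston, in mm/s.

Rod-side annular area A_ann = π/4 × (26.5² − 11.7²) = 444.0 cm^2
Flow into the rod-end port fills the annular volume.
v = Q / A

v ≈ 57.0 mm/s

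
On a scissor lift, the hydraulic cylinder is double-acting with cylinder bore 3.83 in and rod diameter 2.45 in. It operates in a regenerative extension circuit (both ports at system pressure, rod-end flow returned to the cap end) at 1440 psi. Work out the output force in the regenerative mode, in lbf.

With equal pressure on both faces, forces on the annular region cancel; the net push is pressure × rod cross-section.
Rod cross-section A_rod = π/4 × (2.45 in)² = 4.714 in^2
F = P × A_rod

F ≈ 6790 lbf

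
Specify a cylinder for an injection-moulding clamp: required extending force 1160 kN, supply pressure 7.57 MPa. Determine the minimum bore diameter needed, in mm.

Extension force acts on the full piston face: F = P × (π/4)D².
D = √(4F / (πP)) = √(4 × 1160 kN / (π × 7.57 MPa))

D ≈ 442 mm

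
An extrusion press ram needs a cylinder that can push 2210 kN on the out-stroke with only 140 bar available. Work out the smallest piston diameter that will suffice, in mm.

Extension force acts on the full piston face: F = P × (π/4)D².
D = √(4F / (πP)) = √(4 × 2210 kN / (π × 140 bar))

D ≈ 448 mm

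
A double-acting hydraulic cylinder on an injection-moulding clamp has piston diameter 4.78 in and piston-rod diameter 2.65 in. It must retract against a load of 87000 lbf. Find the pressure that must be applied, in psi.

Rod-side annular area A_ann = π/4 × (4.78² − 2.65²) = 12.43 in^2
Retraction: pressure acts on the annular area.
P = F / A = 87000 lbf / A

P ≈ 7000 psi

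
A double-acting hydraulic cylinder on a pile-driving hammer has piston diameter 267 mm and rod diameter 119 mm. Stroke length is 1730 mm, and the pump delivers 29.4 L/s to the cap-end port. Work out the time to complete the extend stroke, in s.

t ≈ 3.29 s

Cap-side area A_cap = π/4 × (267 mm)² = 55990 mm^2
Swept volume V = A × L; t = V / Q = A·L / Q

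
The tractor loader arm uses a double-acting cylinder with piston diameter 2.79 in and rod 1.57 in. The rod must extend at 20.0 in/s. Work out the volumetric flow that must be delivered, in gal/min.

Cap-side area A_cap = π/4 × (2.79 in)² = 6.114 in^2
Q = A × v

Q ≈ 31.8 gal/min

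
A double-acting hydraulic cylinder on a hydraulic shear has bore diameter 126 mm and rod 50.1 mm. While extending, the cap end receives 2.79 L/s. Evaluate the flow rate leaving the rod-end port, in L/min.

Cap-side area A_cap = π/4 × (126 mm)² = 12470 mm^2
Rod-side annular area A_ann = π/4 × (126² − 50.1²) = 10500 mm^2
Piston speed v = Q_in/A_cap; rod-end outflow Q_out = v × A_ann = Q_in × A_ann/A_cap.

Q_out ≈ 141 L/min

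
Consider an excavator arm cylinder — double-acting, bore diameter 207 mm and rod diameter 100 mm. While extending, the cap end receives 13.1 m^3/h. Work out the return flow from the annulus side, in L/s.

Q_out ≈ 2.79 L/s

Cap-side area A_cap = π/4 × (207 mm)² = 33650 mm^2
Rod-side annular area A_ann = π/4 × (207² − 100²) = 25800 mm^2
Piston speed v = Q_in/A_cap; rod-end outflow Q_out = v × A_ann = Q_in × A_ann/A_cap.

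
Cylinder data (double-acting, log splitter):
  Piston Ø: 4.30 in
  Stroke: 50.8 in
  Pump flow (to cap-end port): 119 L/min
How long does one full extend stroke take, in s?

t ≈ 6.10 s

Cap-side area A_cap = π/4 × (4.30 in)² = 14.52 in^2
Swept volume V = A × L; t = V / Q = A·L / Q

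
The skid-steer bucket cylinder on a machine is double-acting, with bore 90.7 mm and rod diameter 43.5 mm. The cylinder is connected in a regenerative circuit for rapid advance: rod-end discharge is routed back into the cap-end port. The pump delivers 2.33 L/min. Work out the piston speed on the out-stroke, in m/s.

In regeneration the rod-end outflow joins the pump flow into the cap end, so the net volume the pump must supply per unit advance equals the rod cross-section area.
Rod cross-section A_rod = π/4 × (43.5 mm)² = 1486 mm^2
v = Q_pump / A_rod

v ≈ 0.0261 m/s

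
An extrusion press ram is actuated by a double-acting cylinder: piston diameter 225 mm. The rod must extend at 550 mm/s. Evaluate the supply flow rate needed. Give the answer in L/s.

Q ≈ 21.9 L/s

Cap-side area A_cap = π/4 × (225 mm)² = 39760 mm^2
Q = A × v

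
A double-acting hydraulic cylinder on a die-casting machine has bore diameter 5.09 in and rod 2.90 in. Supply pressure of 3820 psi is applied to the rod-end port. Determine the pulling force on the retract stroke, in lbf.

F ≈ 52500 lbf

Rod-side annular area A_ann = π/4 × (5.09² − 2.90²) = 13.74 in^2
On retraction the pressure acts on the annular area (bore minus rod).
F = P × A_ann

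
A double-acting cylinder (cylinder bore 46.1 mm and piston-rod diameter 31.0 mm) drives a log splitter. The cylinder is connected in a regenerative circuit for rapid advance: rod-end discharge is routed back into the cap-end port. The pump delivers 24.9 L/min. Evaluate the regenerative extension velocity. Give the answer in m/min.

In regeneration the rod-end outflow joins the pump flow into the cap end, so the net volume the pump must supply per unit advance equals the rod cross-section area.
Rod cross-section A_rod = π/4 × (31.0 mm)² = 754.8 mm^2
v = Q_pump / A_rod

v ≈ 33.0 m/min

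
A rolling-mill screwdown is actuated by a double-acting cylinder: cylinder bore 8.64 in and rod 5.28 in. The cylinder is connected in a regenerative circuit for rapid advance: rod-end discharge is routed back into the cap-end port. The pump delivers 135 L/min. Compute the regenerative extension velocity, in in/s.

v ≈ 6.27 in/s

In regeneration the rod-end outflow joins the pump flow into the cap end, so the net volume the pump must supply per unit advance equals the rod cross-section area.
Rod cross-section A_rod = π/4 × (5.28 in)² = 21.90 in^2
v = Q_pump / A_rod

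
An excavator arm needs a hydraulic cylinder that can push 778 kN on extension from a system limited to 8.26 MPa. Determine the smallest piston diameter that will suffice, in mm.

D ≈ 346 mm

Extension force acts on the full piston face: F = P × (π/4)D².
D = √(4F / (πP)) = √(4 × 778 kN / (π × 8.26 MPa))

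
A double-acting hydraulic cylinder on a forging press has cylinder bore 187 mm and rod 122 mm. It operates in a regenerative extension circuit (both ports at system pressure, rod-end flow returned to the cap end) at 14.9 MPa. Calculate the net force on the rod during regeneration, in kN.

With equal pressure on both faces, forces on the annular region cancel; the net push is pressure × rod cross-section.
Rod cross-section A_rod = π/4 × (122 mm)² = 11690 mm^2
F = P × A_rod

F ≈ 174 kN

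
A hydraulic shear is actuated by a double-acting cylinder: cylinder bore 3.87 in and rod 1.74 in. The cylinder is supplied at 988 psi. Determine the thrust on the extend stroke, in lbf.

Cap-side area A_cap = π/4 × (3.87 in)² = 11.76 in^2
F = P × A_cap = 988 psi × A_cap

F ≈ 11600 lbf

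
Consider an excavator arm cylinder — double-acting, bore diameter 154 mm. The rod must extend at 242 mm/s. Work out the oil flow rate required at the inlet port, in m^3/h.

Q ≈ 16.2 m^3/h

Cap-side area A_cap = π/4 × (154 mm)² = 18630 mm^2
Q = A × v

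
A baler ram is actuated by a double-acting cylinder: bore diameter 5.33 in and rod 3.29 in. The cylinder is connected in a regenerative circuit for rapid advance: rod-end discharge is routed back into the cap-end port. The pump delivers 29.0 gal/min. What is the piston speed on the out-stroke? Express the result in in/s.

v ≈ 13.1 in/s

In regeneration the rod-end outflow joins the pump flow into the cap end, so the net volume the pump must supply per unit advance equals the rod cross-section area.
Rod cross-section A_rod = π/4 × (3.29 in)² = 8.501 in^2
v = Q_pump / A_rod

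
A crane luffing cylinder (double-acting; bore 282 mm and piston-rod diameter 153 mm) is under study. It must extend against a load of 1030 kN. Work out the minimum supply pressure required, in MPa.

Cap-side area A_cap = π/4 × (282 mm)² = 62460 mm^2
P = F / A = 1030 kN / A

P ≈ 16.5 MPa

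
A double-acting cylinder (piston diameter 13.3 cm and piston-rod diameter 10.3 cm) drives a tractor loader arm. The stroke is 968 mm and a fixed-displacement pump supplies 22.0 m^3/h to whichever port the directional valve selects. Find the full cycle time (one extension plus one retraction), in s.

t ≈ 3.08 s

Cap-side area A_cap = π/4 × (13.3 cm)² = 138.9 cm^2
Rod-side annular area A_ann = π/4 × (13.3² − 10.3²) = 55.61 cm^2
t_ext = A_cap·L/Q = 2.201 s
t_ret = A_ann·L/Q = 0.8808 s
t_cycle = t_ext + t_ret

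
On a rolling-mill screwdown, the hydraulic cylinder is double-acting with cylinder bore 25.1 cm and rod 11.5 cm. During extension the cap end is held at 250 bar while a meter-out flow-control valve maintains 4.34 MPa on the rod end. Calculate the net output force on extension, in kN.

F ≈ 1070 kN

Cap-side area A_cap = π/4 × (25.1 cm)² = 494.8 cm^2
Rod-side annular area A_ann = π/4 × (25.1² − 11.5²) = 390.9 cm^2
Net thrust = P_cap·A_cap − P_rod·A_ann = 1237 kN − 169.7 kN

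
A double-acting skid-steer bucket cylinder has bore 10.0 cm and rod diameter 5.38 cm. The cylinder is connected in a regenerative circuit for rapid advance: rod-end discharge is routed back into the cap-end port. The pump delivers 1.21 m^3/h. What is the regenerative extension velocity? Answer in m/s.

In regeneration the rod-end outflow joins the pump flow into the cap end, so the net volume the pump must supply per unit advance equals the rod cross-section area.
Rod cross-section A_rod = π/4 × (5.38 cm)² = 22.73 cm^2
v = Q_pump / A_rod

v ≈ 0.148 m/s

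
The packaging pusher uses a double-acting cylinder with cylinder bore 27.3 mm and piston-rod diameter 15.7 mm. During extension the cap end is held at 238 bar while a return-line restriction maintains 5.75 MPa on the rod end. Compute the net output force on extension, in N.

F ≈ 11700 N

Cap-side area A_cap = π/4 × (27.3 mm)² = 585.3 mm^2
Rod-side annular area A_ann = π/4 × (27.3² − 15.7²) = 391.8 mm^2
Net thrust = P_cap·A_cap − P_rod·A_ann = 13930 N − 2253 N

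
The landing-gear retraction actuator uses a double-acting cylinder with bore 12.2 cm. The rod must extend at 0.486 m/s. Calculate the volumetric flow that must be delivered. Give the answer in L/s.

Q ≈ 5.68 L/s

Cap-side area A_cap = π/4 × (12.2 cm)² = 116.9 cm^2
Q = A × v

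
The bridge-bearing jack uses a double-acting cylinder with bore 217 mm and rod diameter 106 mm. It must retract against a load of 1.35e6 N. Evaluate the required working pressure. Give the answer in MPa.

Rod-side annular area A_ann = π/4 × (217² − 106²) = 28160 mm^2
Retraction: pressure acts on the annular area.
P = F / A = 1.35e6 N / A

P ≈ 47.9 MPa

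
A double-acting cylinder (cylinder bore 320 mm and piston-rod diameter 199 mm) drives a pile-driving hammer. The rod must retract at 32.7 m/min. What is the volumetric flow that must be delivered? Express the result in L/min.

Rod-side annular area A_ann = π/4 × (320² − 199²) = 49320 mm^2
Q = A × v

Q ≈ 1610 L/min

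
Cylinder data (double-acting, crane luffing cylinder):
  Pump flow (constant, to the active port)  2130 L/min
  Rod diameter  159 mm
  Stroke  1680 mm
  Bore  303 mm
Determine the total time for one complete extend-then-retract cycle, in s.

Cap-side area A_cap = π/4 × (303 mm)² = 72110 mm^2
Rod-side annular area A_ann = π/4 × (303² − 159²) = 52250 mm^2
t_ext = A_cap·L/Q = 3.412 s
t_ret = A_ann·L/Q = 2.473 s
t_cycle = t_ext + t_ret

t ≈ 5.89 s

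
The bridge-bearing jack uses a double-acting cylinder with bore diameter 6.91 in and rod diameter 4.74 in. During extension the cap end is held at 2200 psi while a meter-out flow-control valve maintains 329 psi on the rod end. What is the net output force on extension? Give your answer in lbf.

Cap-side area A_cap = π/4 × (6.91 in)² = 37.50 in^2
Rod-side annular area A_ann = π/4 × (6.91² − 4.74²) = 19.86 in^2
Net thrust = P_cap·A_cap − P_rod·A_ann = 82500 lbf − 6532 lbf

F ≈ 76000 lbf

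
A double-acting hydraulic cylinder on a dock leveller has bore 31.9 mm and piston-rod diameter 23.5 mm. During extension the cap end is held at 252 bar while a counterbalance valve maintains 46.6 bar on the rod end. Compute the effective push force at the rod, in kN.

Cap-side area A_cap = π/4 × (31.9 mm)² = 799.2 mm^2
Rod-side annular area A_ann = π/4 × (31.9² − 23.5²) = 365.5 mm^2
Net thrust = P_cap·A_cap − P_rod·A_ann = 20.14 kN − 1.703 kN

F ≈ 18.4 kN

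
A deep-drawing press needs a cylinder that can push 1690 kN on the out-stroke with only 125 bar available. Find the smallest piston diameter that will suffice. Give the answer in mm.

D ≈ 415 mm

Extension force acts on the full piston face: F = P × (π/4)D².
D = √(4F / (πP)) = √(4 × 1690 kN / (π × 125 bar))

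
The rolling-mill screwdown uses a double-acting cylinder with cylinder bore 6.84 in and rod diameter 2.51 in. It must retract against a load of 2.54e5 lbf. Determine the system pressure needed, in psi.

P ≈ 7990 psi

Rod-side annular area A_ann = π/4 × (6.84² − 2.51²) = 31.80 in^2
Retraction: pressure acts on the annular area.
P = F / A = 2.54e5 lbf / A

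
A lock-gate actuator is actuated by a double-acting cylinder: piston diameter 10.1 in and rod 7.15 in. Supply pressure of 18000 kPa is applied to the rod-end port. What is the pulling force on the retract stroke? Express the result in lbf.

F ≈ 1.04e5 lbf

Rod-side annular area A_ann = π/4 × (10.1² − 7.15²) = 39.97 in^2
On retraction the pressure acts on the annular area (bore minus rod).
F = P × A_ann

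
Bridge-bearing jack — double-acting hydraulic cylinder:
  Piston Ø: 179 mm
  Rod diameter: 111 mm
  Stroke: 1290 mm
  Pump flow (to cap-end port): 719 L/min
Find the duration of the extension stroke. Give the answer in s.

t ≈ 2.71 s

Cap-side area A_cap = π/4 × (179 mm)² = 25160 mm^2
Swept volume V = A × L; t = V / Q = A·L / Q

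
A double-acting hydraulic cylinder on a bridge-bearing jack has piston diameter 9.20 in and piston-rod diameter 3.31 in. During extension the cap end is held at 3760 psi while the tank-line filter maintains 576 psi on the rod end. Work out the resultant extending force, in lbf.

Cap-side area A_cap = π/4 × (9.20 in)² = 66.48 in^2
Rod-side annular area A_ann = π/4 × (9.20² − 3.31²) = 57.87 in^2
Net thrust = P_cap·A_cap − P_rod·A_ann = 2.500e5 lbf − 33330 lbf

F ≈ 2.17e5 lbf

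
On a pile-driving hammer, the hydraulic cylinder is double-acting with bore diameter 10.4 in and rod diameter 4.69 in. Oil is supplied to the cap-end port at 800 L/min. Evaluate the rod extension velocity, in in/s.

v ≈ 9.58 in/s

Cap-side area A_cap = π/4 × (10.4 in)² = 84.95 in^2
v = Q / A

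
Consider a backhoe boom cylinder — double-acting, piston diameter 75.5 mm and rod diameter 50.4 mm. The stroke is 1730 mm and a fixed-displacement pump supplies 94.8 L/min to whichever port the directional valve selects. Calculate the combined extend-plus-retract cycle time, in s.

t ≈ 7.62 s

Cap-side area A_cap = π/4 × (75.5 mm)² = 4477 mm^2
Rod-side annular area A_ann = π/4 × (75.5² − 50.4²) = 2482 mm^2
t_ext = A_cap·L/Q = 4.902 s
t_ret = A_ann·L/Q = 2.718 s
t_cycle = t_ext + t_ret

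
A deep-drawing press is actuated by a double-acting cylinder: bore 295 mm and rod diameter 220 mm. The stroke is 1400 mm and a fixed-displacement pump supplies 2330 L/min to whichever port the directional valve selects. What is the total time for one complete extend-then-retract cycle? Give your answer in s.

Cap-side area A_cap = π/4 × (295 mm)² = 68350 mm^2
Rod-side annular area A_ann = π/4 × (295² − 220²) = 30340 mm^2
t_ext = A_cap·L/Q = 2.464 s
t_ret = A_ann·L/Q = 1.094 s
t_cycle = t_ext + t_ret

t ≈ 3.56 s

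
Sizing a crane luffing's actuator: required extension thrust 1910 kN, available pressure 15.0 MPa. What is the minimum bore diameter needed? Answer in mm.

D ≈ 403 mm

Extension force acts on the full piston face: F = P × (π/4)D².
D = √(4F / (πP)) = √(4 × 1910 kN / (π × 15.0 MPa))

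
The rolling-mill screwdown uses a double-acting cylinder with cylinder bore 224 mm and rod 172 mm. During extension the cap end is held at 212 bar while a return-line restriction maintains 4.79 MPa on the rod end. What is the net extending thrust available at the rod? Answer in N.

Cap-side area A_cap = π/4 × (224 mm)² = 39410 mm^2
Rod-side annular area A_ann = π/4 × (224² − 172²) = 16170 mm^2
Net thrust = P_cap·A_cap − P_rod·A_ann = 8.355e5 N − 77470 N

F ≈ 7.58e5 N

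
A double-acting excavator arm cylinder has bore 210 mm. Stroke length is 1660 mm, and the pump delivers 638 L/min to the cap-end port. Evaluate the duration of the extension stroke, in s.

Cap-side area A_cap = π/4 × (210 mm)² = 34640 mm^2
Swept volume V = A × L; t = V / Q = A·L / Q

t ≈ 5.41 s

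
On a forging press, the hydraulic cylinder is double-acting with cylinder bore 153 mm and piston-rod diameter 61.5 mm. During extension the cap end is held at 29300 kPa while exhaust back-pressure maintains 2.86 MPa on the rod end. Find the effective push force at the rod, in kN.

F ≈ 495 kN

Cap-side area A_cap = π/4 × (153 mm)² = 18390 mm^2
Rod-side annular area A_ann = π/4 × (153² − 61.5²) = 15410 mm^2
Net thrust = P_cap·A_cap − P_rod·A_ann = 538.7 kN − 44.09 kN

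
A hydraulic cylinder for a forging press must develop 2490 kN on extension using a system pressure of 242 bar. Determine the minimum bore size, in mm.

D ≈ 362 mm

Extension force acts on the full piston face: F = P × (π/4)D².
D = √(4F / (πP)) = √(4 × 2490 kN / (π × 242 bar))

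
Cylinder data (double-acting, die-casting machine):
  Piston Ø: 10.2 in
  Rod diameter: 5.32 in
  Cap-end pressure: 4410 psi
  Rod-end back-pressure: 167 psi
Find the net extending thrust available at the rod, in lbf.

Cap-side area A_cap = π/4 × (10.2 in)² = 81.71 in^2
Rod-side annular area A_ann = π/4 × (10.2² − 5.32²) = 59.48 in^2
Net thrust = P_cap·A_cap − P_rod·A_ann = 3.604e5 lbf − 9934 lbf

F ≈ 3.50e5 lbf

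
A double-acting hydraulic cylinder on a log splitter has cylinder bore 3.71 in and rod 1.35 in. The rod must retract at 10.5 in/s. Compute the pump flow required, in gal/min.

Rod-side annular area A_ann = π/4 × (3.71² − 1.35²) = 9.379 in^2
Q = A × v

Q ≈ 25.6 gal/min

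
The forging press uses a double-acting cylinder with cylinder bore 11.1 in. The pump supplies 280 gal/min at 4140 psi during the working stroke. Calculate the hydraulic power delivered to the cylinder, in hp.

W ≈ 676 hp

Hydraulic power = P × Q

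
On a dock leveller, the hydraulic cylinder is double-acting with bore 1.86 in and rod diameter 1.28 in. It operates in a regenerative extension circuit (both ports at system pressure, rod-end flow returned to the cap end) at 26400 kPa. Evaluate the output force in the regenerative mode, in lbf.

With equal pressure on both faces, forces on the annular region cancel; the net push is pressure × rod cross-section.
Rod cross-section A_rod = π/4 × (1.28 in)² = 1.287 in^2
F = P × A_rod

F ≈ 4930 lbf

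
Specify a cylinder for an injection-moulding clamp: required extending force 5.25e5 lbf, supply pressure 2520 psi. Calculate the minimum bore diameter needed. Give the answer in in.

D ≈ 16.3 in

Extension force acts on the full piston face: F = P × (π/4)D².
D = √(4F / (πP)) = √(4 × 5.25e5 lbf / (π × 2520 psi))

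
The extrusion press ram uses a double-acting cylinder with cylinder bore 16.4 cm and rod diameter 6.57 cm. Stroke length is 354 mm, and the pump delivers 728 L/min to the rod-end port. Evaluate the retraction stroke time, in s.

t ≈ 0.517 s

Rod-side annular area A_ann = π/4 × (16.4² − 6.57²) = 177.3 cm^2
Swept volume V = A × L; t = V / Q = A·L / Q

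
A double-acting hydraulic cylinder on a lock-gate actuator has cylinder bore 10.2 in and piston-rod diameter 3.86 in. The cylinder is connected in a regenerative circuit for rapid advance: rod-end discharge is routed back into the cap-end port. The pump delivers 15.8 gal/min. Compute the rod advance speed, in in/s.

v ≈ 5.20 in/s

In regeneration the rod-end outflow joins the pump flow into the cap end, so the net volume the pump must supply per unit advance equals the rod cross-section area.
Rod cross-section A_rod = π/4 × (3.86 in)² = 11.70 in^2
v = Q_pump / A_rod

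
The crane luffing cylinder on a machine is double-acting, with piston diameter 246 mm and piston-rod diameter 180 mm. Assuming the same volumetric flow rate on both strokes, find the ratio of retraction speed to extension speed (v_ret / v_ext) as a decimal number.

Cap-side area A_cap = π/4 × (246 mm)² = 47530 mm^2
Rod-side annular area A_ann = π/4 × (246² − 180²) = 22080 mm^2
For equal Q, v ∝ 1/A, so v_ret/v_ext = A_cap/A_ann.

v_ret/v_ext ≈ 2.15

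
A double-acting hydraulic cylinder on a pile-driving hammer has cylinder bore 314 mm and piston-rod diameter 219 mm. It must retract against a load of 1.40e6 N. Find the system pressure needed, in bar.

P ≈ 352 bar

Rod-side annular area A_ann = π/4 × (314² − 219²) = 39770 mm^2
Retraction: pressure acts on the annular area.
P = F / A = 1.40e6 N / A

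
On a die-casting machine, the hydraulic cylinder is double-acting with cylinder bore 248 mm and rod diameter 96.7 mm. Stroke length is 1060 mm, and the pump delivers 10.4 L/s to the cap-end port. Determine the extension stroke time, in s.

t ≈ 4.92 s

Cap-side area A_cap = π/4 × (248 mm)² = 48310 mm^2
Swept volume V = A × L; t = V / Q = A·L / Q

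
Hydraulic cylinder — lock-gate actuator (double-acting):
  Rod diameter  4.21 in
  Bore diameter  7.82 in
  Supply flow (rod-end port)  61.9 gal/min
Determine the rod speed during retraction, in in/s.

v ≈ 6.99 in/s

Rod-side annular area A_ann = π/4 × (7.82² − 4.21²) = 34.11 in^2
Flow into the rod-end port fills the annular volume.
v = Q / A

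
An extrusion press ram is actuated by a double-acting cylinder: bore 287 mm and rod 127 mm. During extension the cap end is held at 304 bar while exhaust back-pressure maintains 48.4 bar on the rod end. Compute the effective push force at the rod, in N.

Cap-side area A_cap = π/4 × (287 mm)² = 64690 mm^2
Rod-side annular area A_ann = π/4 × (287² − 127²) = 52020 mm^2
Net thrust = P_cap·A_cap − P_rod·A_ann = 1.967e6 N − 2.518e5 N

F ≈ 1.71e6 N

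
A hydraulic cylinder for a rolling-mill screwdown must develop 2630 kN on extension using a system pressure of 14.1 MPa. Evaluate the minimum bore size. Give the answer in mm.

Extension force acts on the full piston face: F = P × (π/4)D².
D = √(4F / (πP)) = √(4 × 2630 kN / (π × 14.1 MPa))

D ≈ 487 mm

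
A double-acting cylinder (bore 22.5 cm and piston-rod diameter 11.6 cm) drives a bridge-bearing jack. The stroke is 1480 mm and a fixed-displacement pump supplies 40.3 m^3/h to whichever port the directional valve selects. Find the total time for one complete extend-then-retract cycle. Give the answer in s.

t ≈ 9.12 s

Cap-side area A_cap = π/4 × (22.5 cm)² = 397.6 cm^2
Rod-side annular area A_ann = π/4 × (22.5² − 11.6²) = 291.9 cm^2
t_ext = A_cap·L/Q = 5.257 s
t_ret = A_ann·L/Q = 3.859 s
t_cycle = t_ext + t_ret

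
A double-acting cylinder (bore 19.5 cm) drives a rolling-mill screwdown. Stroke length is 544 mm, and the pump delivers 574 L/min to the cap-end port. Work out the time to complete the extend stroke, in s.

Cap-side area A_cap = π/4 × (19.5 cm)² = 298.6 cm^2
Swept volume V = A × L; t = V / Q = A·L / Q

t ≈ 1.70 s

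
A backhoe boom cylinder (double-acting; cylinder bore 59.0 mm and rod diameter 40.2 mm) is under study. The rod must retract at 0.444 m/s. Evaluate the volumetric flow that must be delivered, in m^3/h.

Q ≈ 2.34 m^3/h

Rod-side annular area A_ann = π/4 × (59.0² − 40.2²) = 1465 mm^2
Q = A × v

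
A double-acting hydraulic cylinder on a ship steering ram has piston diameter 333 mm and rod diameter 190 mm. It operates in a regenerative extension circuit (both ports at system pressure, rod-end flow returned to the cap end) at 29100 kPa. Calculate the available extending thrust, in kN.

With equal pressure on both faces, forces on the annular region cancel; the net push is pressure × rod cross-section.
Rod cross-section A_rod = π/4 × (190 mm)² = 28350 mm^2
F = P × A_rod

F ≈ 825 kN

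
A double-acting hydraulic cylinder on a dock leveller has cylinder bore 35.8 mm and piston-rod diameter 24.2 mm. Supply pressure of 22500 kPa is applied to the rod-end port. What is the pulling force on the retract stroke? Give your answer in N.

Rod-side annular area A_ann = π/4 × (35.8² − 24.2²) = 546.6 mm^2
On retraction the pressure acts on the annular area (bore minus rod).
F = P × A_ann

F ≈ 12300 N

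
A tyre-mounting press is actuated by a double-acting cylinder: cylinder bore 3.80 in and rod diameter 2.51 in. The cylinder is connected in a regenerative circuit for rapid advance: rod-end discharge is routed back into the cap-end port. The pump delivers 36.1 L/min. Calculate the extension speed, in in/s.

v ≈ 7.42 in/s

In regeneration the rod-end outflow joins the pump flow into the cap end, so the net volume the pump must supply per unit advance equals the rod cross-section area.
Rod cross-section A_rod = π/4 × (2.51 in)² = 4.948 in^2
v = Q_pump / A_rod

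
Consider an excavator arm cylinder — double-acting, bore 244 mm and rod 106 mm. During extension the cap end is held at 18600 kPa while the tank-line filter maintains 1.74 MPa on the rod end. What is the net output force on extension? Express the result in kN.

Cap-side area A_cap = π/4 × (244 mm)² = 46760 mm^2
Rod-side annular area A_ann = π/4 × (244² − 106²) = 37930 mm^2
Net thrust = P_cap·A_cap − P_rod·A_ann = 869.7 kN − 66.01 kN

F ≈ 804 kN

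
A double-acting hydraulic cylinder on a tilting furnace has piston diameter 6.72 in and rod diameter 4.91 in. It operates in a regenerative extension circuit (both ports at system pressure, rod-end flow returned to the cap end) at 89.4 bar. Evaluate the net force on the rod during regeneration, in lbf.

With equal pressure on both faces, forces on the annular region cancel; the net push is pressure × rod cross-section.
Rod cross-section A_rod = π/4 × (4.91 in)² = 18.93 in^2
F = P × A_rod

F ≈ 24600 lbf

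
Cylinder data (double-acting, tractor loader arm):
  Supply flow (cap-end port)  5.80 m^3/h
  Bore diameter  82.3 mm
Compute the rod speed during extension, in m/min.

v ≈ 18.2 m/min

Cap-side area A_cap = π/4 × (82.3 mm)² = 5320 mm^2
v = Q / A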